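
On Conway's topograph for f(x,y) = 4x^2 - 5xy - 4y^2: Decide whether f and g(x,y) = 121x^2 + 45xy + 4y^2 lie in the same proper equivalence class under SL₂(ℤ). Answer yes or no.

D₁ = 89, D₂ = 89
river cycle of f (length 14): (-4, 5, 4), (4, 3, -5), (-5, 7, 2), (2, 9, -1), (-1, 9, 2), (2, 7, -5), (-5, 3, 4), (4, 5, -4), (-4, 3, 5), (5, 7, -2), … (4 more)
river cycle of g (length 14): (4, 3, -5), (-5, 7, 2), (2, 9, -1), (-1, 9, 2), (2, 7, -5), (-5, 3, 4), (4, 5, -4), (-4, 3, 5), (5, 7, -2), (-2, 9, 1), … (4 more)
cycles coincide ⇒ equivalent

yes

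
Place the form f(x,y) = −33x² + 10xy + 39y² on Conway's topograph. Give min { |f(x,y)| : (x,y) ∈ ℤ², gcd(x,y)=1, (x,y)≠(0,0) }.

river: ρ → (39,68,-4)
river: ρ → (-4,68,39)
river: ρ → (39,10,-33)
river: ρ → (-33,56,16)
river: ρ → (16,72,-1)
river: ρ → (-1,72,16)
river: ρ → (16,56,-33)
river: ρ → (-33,10,39)
closes: descent 0, river 8
min |a| on river = 1

1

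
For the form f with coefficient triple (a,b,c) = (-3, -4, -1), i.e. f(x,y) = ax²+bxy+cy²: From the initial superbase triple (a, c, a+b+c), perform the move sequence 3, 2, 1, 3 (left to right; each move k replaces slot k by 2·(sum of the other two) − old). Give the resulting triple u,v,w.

start (-3,-1,-8) = (f(1,0),f(0,1),f(1,1))
replace slot 3: 2·((-3)+(-1)) − (-8) = 0 → (-3,-1,0)
replace slot 2: 2·((-3)+0) − (-1) = -5 → (-3,-5,0)
replace slot 1: 2·((-5)+0) − (-3) = -7 → (-7,-5,0)
replace slot 3: 2·((-7)+(-5)) − 0 = -24 → (-7,-5,-24)

-7,-5,-24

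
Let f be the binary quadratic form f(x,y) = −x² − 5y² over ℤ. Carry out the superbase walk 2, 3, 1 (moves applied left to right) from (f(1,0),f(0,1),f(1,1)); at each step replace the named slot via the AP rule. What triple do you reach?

start (-1,-5,-6) = (f(1,0),f(0,1),f(1,1))
replace slot 2: 2·((-1)+(-6)) − (-5) = -9 → (-1,-9,-6)
replace slot 3: 2·((-1)+(-9)) − (-6) = -14 → (-1,-9,-14)
replace slot 1: 2·((-9)+(-14)) − (-1) = -45 → (-45,-9,-14)

-45,-9,-14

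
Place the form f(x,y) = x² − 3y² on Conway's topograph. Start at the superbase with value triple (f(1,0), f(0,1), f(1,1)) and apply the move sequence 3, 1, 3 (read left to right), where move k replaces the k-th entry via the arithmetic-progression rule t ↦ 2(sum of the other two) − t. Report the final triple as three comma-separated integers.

start (1,-3,-2) = (f(1,0),f(0,1),f(1,1))
replace slot 3: 2·(1+(-3)) − (-2) = -2 → (1,-3,-2)
replace slot 1: 2·((-3)+(-2)) − 1 = -11 → (-11,-3,-2)
replace slot 3: 2·((-11)+(-3)) − (-2) = -26 → (-11,-3,-26)

-11,-3,-26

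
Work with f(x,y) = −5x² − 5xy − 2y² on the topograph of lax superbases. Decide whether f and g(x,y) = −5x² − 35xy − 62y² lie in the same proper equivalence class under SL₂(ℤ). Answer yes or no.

D₁ = -15, D₂ = -15
f is negative-definite; reduce −f:
−f: flip: (5,5,2)→(2,-5,5)
−f: translate: b→-1 (≡-5 mod 4), so (2,-5,5)→(2,-1,2)
−f: flip: (2,-1,2)→(2,1,2)
−f: reduced (well bottom): (2,1,2) with a≤c, −a<b≤a
flip sign back: reduced form of f is (-2,-1,-2)
g is negative-definite; reduce −g:
−g: translate: b→5 (≡35 mod 10), so (5,35,62)→(5,5,2)
−g: flip: (5,5,2)→(2,-5,5)
−g: translate: b→-1 (≡-5 mod 4), so (2,-5,5)→(2,-1,2)
−g: flip: (2,-1,2)→(2,1,2)
−g: reduced (well bottom): (2,1,2) with a≤c, −a<b≤a
flip sign back: reduced form of g is (-2,-1,-2)
reduced forms (-2, -1, -2) vs (-2, -1, -2) ⇒ equivalent

yes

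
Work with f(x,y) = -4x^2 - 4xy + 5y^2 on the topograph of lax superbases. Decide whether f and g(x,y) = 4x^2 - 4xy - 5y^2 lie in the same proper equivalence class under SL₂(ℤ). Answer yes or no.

D₁ = 96, D₂ = 96
river cycle of f (length 4): (5, 4, -4), (-4, 4, 5), (5, 6, -3), (-3, 6, 5)
river cycle of g (length 4): (-5, 4, 4), (4, 4, -5), (-5, 6, 3), (3, 6, -5)
cycles differ ⇒ inequivalent

no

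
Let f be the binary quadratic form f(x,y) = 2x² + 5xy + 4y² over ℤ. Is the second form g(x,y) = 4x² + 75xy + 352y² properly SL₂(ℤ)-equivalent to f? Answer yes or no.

D₁ = -7, D₂ = -7
f: translate: b→1 (≡5 mod 4), so (2,5,4)→(2,1,1)
f: flip: (2,1,1)→(1,-1,2)
f: translate: b→1 (≡-1 mod 2), so (1,-1,2)→(1,1,2)
f: reduced (well bottom): (1,1,2) with a≤c, −a<b≤a
g: translate: b→3 (≡75 mod 8), so (4,75,352)→(4,3,1)
g: flip: (4,3,1)→(1,-3,4)
g: translate: b→1 (≡-3 mod 2), so (1,-3,4)→(1,1,2)
g: reduced (well bottom): (1,1,2) with a≤c, −a<b≤a
reduced forms (1, 1, 2) vs (1, 1, 2) ⇒ equivalent

yes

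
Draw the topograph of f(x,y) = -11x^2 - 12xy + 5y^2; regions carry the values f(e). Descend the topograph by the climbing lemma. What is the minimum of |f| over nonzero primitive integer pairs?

descent: ρ → (5,12,-11)  [lands on river]
river: ρ → (-11,10,6)
river: ρ → (6,14,-7)
river: ρ → (-7,14,6)
river: ρ → (6,10,-11)
river: ρ → (-11,12,5)
river: ρ → (5,18,-2)
river: ρ → (-2,18,5)
closes: descent 1, river 8
min |a| on river = 2

2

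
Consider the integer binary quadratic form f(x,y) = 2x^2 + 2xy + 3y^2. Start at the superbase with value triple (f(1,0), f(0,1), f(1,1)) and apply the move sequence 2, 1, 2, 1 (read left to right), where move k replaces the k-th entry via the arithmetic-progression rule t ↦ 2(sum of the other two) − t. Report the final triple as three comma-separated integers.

start (2,3,7) = (f(1,0),f(0,1),f(1,1))
replace slot 2: 2·(2+7) − 3 = 15 → (2,15,7)
replace slot 1: 2·(15+7) − 2 = 42 → (42,15,7)
replace slot 2: 2·(42+7) − 15 = 83 → (42,83,7)
replace slot 1: 2·(83+7) − 42 = 138 → (138,83,7)

138,83,7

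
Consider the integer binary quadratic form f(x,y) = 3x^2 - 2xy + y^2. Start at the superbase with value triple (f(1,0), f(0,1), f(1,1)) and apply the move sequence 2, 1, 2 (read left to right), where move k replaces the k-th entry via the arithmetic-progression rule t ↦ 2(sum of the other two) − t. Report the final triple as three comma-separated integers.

start (3,1,2) = (f(1,0),f(0,1),f(1,1))
replace slot 2: 2·(3+2) − 1 = 9 → (3,9,2)
replace slot 1: 2·(9+2) − 3 = 19 → (19,9,2)
replace slot 2: 2·(19+2) − 9 = 33 → (19,33,2)

19,33,2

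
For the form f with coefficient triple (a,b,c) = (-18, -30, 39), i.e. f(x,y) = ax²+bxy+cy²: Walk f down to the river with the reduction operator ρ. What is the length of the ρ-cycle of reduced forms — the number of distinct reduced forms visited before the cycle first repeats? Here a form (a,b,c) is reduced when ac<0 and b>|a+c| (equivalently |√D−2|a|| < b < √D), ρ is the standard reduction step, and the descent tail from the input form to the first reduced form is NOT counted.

D = 3708, ⌊√D⌋ = 60
descent: ρ → (39,30,-18)  [lands on river]
river: ρ → (-18,42,27)
river: ρ → (27,12,-33)
river: ρ → (-33,54,6)
river: ρ → (6,54,-33)
river: ρ → (-33,12,27)
river: ρ → (27,42,-18)
river: ρ → (-18,30,39)
river: ρ → (39,48,-9)
river: ρ → (-9,60,3)
river: ρ → (3,60,-9)
river: ρ → (-9,48,39)
ρ-cycle length = 12 (tail of 1 descent step not counted)

12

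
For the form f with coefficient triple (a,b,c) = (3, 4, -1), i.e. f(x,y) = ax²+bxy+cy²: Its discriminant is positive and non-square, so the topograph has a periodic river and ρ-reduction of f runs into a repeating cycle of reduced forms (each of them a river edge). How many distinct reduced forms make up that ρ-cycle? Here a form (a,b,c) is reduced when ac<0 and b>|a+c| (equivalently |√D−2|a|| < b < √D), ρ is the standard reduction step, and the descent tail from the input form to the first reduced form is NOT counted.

D = 28, ⌊√D⌋ = 5
river: ρ → (-1,4,3)
river: ρ → (3,2,-2)
river: ρ → (-2,2,3)
river: ρ → (3,4,-1)
ρ-cycle length = 4 (tail of 0 descent steps not counted)

4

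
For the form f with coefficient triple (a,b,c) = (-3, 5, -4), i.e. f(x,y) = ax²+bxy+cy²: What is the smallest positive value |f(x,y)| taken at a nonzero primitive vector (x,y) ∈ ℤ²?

translate: b→1 (≡-5 mod 6), so (3,-5,4)→(3,1,2)
flip: (3,1,2)→(2,-1,3)
reduced (well bottom): (2,-1,3) with a≤c, −a<b≤a
well minimum |f| = |-2| = 2 (negative-definite)

2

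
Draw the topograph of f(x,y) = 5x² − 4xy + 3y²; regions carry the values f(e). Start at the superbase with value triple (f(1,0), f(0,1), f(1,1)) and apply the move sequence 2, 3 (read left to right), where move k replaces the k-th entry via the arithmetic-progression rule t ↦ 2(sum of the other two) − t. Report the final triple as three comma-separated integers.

start (5,3,4) = (f(1,0),f(0,1),f(1,1))
replace slot 2: 2·(5+4) − 3 = 15 → (5,15,4)
replace slot 3: 2·(5+15) − 4 = 36 → (5,15,36)

5,15,36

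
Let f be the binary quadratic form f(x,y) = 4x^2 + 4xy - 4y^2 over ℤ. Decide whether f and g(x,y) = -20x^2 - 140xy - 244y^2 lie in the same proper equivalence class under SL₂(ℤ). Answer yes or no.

D₁ = 80, D₂ = 80
river cycle of f (length 2): (-4, 4, 4), (4, 4, -4)
river cycle of g (length 2): (-4, 4, 4), (4, 4, -4)
cycles coincide ⇒ equivalent

yes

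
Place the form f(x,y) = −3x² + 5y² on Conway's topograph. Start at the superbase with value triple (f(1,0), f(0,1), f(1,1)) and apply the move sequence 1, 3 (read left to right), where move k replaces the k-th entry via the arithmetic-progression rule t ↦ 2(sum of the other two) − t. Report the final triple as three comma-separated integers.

start (-3,5,2) = (f(1,0),f(0,1),f(1,1))
replace slot 1: 2·(5+2) − (-3) = 17 → (17,5,2)
replace slot 3: 2·(17+5) − 2 = 42 → (17,5,42)

17,5,42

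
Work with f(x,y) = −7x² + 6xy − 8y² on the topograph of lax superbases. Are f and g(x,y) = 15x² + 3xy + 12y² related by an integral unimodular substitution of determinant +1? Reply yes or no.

D₁ = -188, D₂ = -711
discriminants differ ⇒ not SL₂(ℤ)-equivalent

no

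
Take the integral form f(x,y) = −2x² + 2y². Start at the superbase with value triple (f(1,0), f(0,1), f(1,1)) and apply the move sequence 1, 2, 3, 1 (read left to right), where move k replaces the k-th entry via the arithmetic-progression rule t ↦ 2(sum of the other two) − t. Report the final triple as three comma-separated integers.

start (-2,2,0) = (f(1,0),f(0,1),f(1,1))
replace slot 1: 2·(2+0) − (-2) = 6 → (6,2,0)
replace slot 2: 2·(6+0) − 2 = 10 → (6,10,0)
replace slot 3: 2·(6+10) − 0 = 32 → (6,10,32)
replace slot 1: 2·(10+32) − 6 = 78 → (78,10,32)

78,10,32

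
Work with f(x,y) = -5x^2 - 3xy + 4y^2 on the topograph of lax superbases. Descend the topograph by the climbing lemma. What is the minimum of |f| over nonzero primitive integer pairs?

descent: ρ → (4,3,-5)  [lands on river]
river: ρ → (-5,7,2)
river: ρ → (2,9,-1)
river: ρ → (-1,9,2)
river: ρ → (2,7,-5)
river: ρ → (-5,3,4)
river: ρ → (4,5,-4)
river: ρ → (-4,3,5)
river: ρ → (5,7,-2)
river: ρ → (-2,9,1)
river: ρ → (1,9,-2)
river: ρ → (-2,7,5)
river: ρ → (5,3,-4)
river: ρ → (-4,5,4)
closes: descent 1, river 14
min |a| on river = 1

1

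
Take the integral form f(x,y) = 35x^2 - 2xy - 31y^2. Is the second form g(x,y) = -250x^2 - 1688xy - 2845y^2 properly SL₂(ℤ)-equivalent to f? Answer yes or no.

D₁ = 4344, D₂ = 4344
river cycle of f (length 4): (-31, 64, 2), (2, 64, -31), (-31, 60, 6), (6, 60, -31)
river cycle of g (length 4): (-31, 64, 2), (2, 64, -31), (-31, 60, 6), (6, 60, -31)
cycles coincide ⇒ equivalent

yes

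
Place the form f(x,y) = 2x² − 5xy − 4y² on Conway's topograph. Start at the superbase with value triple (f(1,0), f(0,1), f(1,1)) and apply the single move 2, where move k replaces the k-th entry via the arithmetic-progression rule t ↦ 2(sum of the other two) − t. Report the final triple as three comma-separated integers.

start (2,-4,-7) = (f(1,0),f(0,1),f(1,1))
replace slot 2: 2·(2+(-7)) − (-4) = -6 → (2,-6,-7)

2,-6,-7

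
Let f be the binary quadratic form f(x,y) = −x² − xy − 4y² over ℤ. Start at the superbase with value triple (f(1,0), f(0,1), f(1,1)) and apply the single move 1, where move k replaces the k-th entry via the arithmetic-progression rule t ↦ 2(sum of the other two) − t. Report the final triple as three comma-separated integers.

start (-1,-4,-6) = (f(1,0),f(0,1),f(1,1))
replace slot 1: 2·((-4)+(-6)) − (-1) = -19 → (-19,-4,-6)

-19,-4,-6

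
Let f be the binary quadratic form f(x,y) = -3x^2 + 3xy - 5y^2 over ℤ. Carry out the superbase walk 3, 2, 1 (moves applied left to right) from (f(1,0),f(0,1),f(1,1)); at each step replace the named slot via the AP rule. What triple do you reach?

start (-3,-5,-5) = (f(1,0),f(0,1),f(1,1))
replace slot 3: 2·((-3)+(-5)) − (-5) = -11 → (-3,-5,-11)
replace slot 2: 2·((-3)+(-11)) − (-5) = -23 → (-3,-23,-11)
replace slot 1: 2·((-23)+(-11)) − (-3) = -65 → (-65,-23,-11)

-65,-23,-11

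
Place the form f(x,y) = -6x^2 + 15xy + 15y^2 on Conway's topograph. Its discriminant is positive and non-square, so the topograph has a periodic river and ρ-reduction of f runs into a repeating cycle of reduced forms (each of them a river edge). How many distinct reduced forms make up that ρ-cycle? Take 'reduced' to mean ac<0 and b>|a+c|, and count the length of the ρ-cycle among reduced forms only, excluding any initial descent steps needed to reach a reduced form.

D = 585, ⌊√D⌋ = 24
river: ρ → (15,15,-6)
river: ρ → (-6,21,6)
river: ρ → (6,15,-15)
river: ρ → (-15,15,6)
river: ρ → (6,21,-6)
river: ρ → (-6,15,15)
ρ-cycle length = 6 (tail of 0 descent steps not counted)

6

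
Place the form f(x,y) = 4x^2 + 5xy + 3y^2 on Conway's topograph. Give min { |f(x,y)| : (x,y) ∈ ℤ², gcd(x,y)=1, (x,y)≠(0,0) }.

translate: b→-3 (≡5 mod 8), so (4,5,3)→(4,-3,2)
flip: (4,-3,2)→(2,3,4)
translate: b→-1 (≡3 mod 4), so (2,3,4)→(2,-1,3)
reduced (well bottom): (2,-1,3) with a≤c, −a<b≤a
well minimum = a = 2

2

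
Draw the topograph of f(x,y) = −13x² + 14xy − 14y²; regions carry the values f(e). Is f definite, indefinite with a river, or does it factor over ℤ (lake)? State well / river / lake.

D = b²−4ac = 14² − 4·(-13)·(-14) = -532
D < 0 ⇒ definite ⇒ every region one sign ⇒ single well

well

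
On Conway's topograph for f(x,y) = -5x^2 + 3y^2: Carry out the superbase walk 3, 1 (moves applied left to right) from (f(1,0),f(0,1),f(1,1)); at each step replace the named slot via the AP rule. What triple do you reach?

start (-5,3,-2) = (f(1,0),f(0,1),f(1,1))
replace slot 3: 2·((-5)+3) − (-2) = -2 → (-5,3,-2)
replace slot 1: 2·(3+(-2)) − (-5) = 7 → (7,3,-2)

7,3,-2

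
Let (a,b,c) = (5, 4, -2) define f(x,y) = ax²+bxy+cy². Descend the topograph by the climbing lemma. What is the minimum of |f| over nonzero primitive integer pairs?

river: ρ → (-2,4,5)
river: ρ → (5,6,-1)
river: ρ → (-1,6,5)
river: ρ → (5,4,-2)
closes: descent 0, river 4
min |a| on river = 1

1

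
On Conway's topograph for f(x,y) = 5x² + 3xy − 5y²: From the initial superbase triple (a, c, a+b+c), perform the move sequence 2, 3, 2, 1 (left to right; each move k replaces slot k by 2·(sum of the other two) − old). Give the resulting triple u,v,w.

start (5,-5,3) = (f(1,0),f(0,1),f(1,1))
replace slot 2: 2·(5+3) − (-5) = 21 → (5,21,3)
replace slot 3: 2·(5+21) − 3 = 49 → (5,21,49)
replace slot 2: 2·(5+49) − 21 = 87 → (5,87,49)
replace slot 1: 2·(87+49) − 5 = 267 → (267,87,49)

267,87,49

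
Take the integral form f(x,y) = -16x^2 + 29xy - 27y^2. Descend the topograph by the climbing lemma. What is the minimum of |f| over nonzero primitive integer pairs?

translate: b→3 (≡-29 mod 32), so (16,-29,27)→(16,3,14)
flip: (16,3,14)→(14,-3,16)
reduced (well bottom): (14,-3,16) with a≤c, −a<b≤a
well minimum |f| = |-14| = 14 (negative-definite)

14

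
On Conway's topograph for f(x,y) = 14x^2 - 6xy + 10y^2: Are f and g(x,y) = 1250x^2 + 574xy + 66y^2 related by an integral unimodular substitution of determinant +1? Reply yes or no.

D₁ = -524, D₂ = -524
f: flip: (14,-6,10)→(10,6,14)
f: reduced (well bottom): (10,6,14) with a≤c, −a<b≤a
g: flip: (1250,574,66)→(66,-574,1250)
g: translate: b→-46 (≡-574 mod 132), so (66,-574,1250)→(66,-46,10)
g: flip: (66,-46,10)→(10,46,66)
g: translate: b→6 (≡46 mod 20), so (10,46,66)→(10,6,14)
g: reduced (well bottom): (10,6,14) with a≤c, −a<b≤a
reduced forms (10, 6, 14) vs (10, 6, 14) ⇒ equivalent

yes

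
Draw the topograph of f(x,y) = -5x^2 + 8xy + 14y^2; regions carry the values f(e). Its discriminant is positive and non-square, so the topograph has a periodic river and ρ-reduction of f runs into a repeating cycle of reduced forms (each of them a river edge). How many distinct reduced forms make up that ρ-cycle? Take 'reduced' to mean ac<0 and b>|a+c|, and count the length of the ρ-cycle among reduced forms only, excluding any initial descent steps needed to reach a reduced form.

D = 344, ⌊√D⌋ = 18
descent: ρ → (14,-8,-5)
descent: ρ → (-5,18,1)  [lands on river]
river: ρ → (1,18,-5)
river: ρ → (-5,12,10)
river: ρ → (10,8,-7)
river: ρ → (-7,6,11)
river: ρ → (11,16,-2)
river: ρ → (-2,16,11)
river: ρ → (11,6,-7)
river: ρ → (-7,8,10)
river: ρ → (10,12,-5)
ρ-cycle length = 10 (tail of 2 descent steps not counted)

10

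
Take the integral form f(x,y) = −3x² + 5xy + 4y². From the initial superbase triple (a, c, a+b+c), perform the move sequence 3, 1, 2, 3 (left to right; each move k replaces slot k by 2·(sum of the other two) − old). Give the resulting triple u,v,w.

start (-3,4,6) = (f(1,0),f(0,1),f(1,1))
replace slot 3: 2·((-3)+4) − 6 = -4 → (-3,4,-4)
replace slot 1: 2·(4+(-4)) − (-3) = 3 → (3,4,-4)
replace slot 2: 2·(3+(-4)) − 4 = -6 → (3,-6,-4)
replace slot 3: 2·(3+(-6)) − (-4) = -2 → (3,-6,-2)

3,-6,-2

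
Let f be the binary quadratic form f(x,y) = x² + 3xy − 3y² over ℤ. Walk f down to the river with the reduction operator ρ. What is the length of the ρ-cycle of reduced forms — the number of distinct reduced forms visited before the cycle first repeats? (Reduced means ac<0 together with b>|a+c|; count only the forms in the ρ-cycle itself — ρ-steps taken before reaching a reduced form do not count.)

D = 21, ⌊√D⌋ = 4
river: ρ → (-3,3,1)
river: ρ → (1,3,-3)
ρ-cycle length = 2 (tail of 0 descent steps not counted)

2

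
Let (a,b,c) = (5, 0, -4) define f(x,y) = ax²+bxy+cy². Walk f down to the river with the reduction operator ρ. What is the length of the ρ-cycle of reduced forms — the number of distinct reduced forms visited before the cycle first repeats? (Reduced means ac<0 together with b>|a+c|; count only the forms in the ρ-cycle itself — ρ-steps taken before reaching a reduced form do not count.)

D = 80, ⌊√D⌋ = 8
descent: ρ → (-4,8,1)  [lands on river]
river: ρ → (1,8,-4)
ρ-cycle length = 2 (tail of 1 descent step not counted)

2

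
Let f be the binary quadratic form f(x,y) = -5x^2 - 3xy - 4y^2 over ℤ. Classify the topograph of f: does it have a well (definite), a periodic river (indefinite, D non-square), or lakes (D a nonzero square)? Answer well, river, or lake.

D = b²−4ac = (-3)² − 4·(-5)·(-4) = -71
D < 0 ⇒ definite ⇒ every region one sign ⇒ single well

well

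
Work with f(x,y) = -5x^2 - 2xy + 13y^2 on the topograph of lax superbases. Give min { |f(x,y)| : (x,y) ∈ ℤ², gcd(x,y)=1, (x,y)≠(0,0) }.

descent: ρ → (13,2,-5)
descent: ρ → (-5,8,10)  [lands on river]
river: ρ → (10,12,-3)
river: ρ → (-3,12,10)
river: ρ → (10,8,-5)
river: ρ → (-5,12,6)
river: ρ → (6,12,-5)
closes: descent 2, river 6
min |a| on river = 3

3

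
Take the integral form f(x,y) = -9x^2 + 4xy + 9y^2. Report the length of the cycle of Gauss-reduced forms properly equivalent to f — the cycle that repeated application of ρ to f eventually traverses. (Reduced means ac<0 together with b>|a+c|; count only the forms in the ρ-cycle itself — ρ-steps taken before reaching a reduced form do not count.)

D = 340, ⌊√D⌋ = 18
river: ρ → (9,14,-4)
river: ρ → (-4,18,1)
river: ρ → (1,18,-4)
river: ρ → (-4,14,9)
river: ρ → (9,4,-9)
river: ρ → (-9,14,4)
river: ρ → (4,18,-1)
river: ρ → (-1,18,4)
river: ρ → (4,14,-9)
river: ρ → (-9,4,9)
ρ-cycle length = 10 (tail of 0 descent steps not counted)

10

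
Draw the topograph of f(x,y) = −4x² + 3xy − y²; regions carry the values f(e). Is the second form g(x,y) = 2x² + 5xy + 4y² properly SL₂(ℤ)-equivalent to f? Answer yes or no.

D₁ = -7, D₂ = -7
f is negative-definite; reduce −f:
−f: flip: (4,-3,1)→(1,3,4)
−f: translate: b→1 (≡3 mod 2), so (1,3,4)→(1,1,2)
−f: reduced (well bottom): (1,1,2) with a≤c, −a<b≤a
flip sign back: reduced form of f is (-1,-1,-2)
g: translate: b→1 (≡5 mod 4), so (2,5,4)→(2,1,1)
g: flip: (2,1,1)→(1,-1,2)
g: translate: b→1 (≡-1 mod 2), so (1,-1,2)→(1,1,2)
g: reduced (well bottom): (1,1,2) with a≤c, −a<b≤a
reduced forms (-1, -1, -2) vs (1, 1, 2) ⇒ inequivalent

no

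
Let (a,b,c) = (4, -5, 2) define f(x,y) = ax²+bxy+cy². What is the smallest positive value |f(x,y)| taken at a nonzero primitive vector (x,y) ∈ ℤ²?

translate: b→3 (≡-5 mod 8), so (4,-5,2)→(4,3,1)
flip: (4,3,1)→(1,-3,4)
translate: b→1 (≡-3 mod 2), so (1,-3,4)→(1,1,2)
reduced (well bottom): (1,1,2) with a≤c, −a<b≤a
well minimum = a = 1

1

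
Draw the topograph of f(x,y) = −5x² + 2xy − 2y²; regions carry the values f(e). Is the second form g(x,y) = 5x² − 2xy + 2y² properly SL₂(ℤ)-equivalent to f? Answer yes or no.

D₁ = -36, D₂ = -36
f is negative-definite; reduce −f:
−f: flip: (5,-2,2)→(2,2,5)
−f: reduced (well bottom): (2,2,5) with a≤c, −a<b≤a
flip sign back: reduced form of f is (-2,-2,-5)
g: flip: (5,-2,2)→(2,2,5)
g: reduced (well bottom): (2,2,5) with a≤c, −a<b≤a
reduced forms (-2, -2, -5) vs (2, 2, 5) ⇒ inequivalent

no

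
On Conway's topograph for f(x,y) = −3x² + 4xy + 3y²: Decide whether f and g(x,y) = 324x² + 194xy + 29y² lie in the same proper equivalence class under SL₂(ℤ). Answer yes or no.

D₁ = 52, D₂ = 52
river cycle of f (length 10): (3, 2, -4), (-4, 6, 1), (1, 6, -4), (-4, 2, 3), (3, 4, -3), (-3, 2, 4), (4, 6, -1), (-1, 6, 4), (4, 2, -3), (-3, 4, 3)
river cycle of g (length 10): (3, 2, -4), (-4, 6, 1), (1, 6, -4), (-4, 2, 3), (3, 4, -3), (-3, 2, 4), (4, 6, -1), (-1, 6, 4), (4, 2, -3), (-3, 4, 3)
cycles coincide ⇒ equivalent

yes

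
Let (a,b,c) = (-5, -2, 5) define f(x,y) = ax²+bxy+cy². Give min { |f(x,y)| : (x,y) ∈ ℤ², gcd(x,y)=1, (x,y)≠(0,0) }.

descent: ρ → (5,2,-5)  [lands on river]
river: ρ → (-5,8,2)
river: ρ → (2,8,-5)
river: ρ → (-5,2,5)
river: ρ → (5,8,-2)
river: ρ → (-2,8,5)
closes: descent 1, river 6
min |a| on river = 2

2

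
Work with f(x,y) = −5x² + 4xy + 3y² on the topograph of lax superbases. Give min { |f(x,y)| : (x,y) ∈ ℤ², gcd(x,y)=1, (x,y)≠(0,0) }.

river: ρ → (3,8,-1)
river: ρ → (-1,8,3)
river: ρ → (3,4,-5)
river: ρ → (-5,6,2)
river: ρ → (2,6,-5)
river: ρ → (-5,4,3)
closes: descent 0, river 6
min |a| on river = 1

1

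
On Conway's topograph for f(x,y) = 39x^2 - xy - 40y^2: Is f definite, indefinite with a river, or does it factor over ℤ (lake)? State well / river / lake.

D = b²−4ac = (-1)² − 4·39·(-40) = 6241
D = 79² is a perfect square ⇒ form factors over ℤ ⇒ lakes

lake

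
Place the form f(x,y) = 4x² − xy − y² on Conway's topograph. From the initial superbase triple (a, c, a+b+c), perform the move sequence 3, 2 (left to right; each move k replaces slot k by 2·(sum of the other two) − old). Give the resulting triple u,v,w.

start (4,-1,2) = (f(1,0),f(0,1),f(1,1))
replace slot 3: 2·(4+(-1)) − 2 = 4 → (4,-1,4)
replace slot 2: 2·(4+4) − (-1) = 17 → (4,17,4)

4,17,4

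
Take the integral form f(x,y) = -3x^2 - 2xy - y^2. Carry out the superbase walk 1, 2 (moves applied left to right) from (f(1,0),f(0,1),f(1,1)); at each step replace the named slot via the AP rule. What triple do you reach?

start (-3,-1,-6) = (f(1,0),f(0,1),f(1,1))
replace slot 1: 2·((-1)+(-6)) − (-3) = -11 → (-11,-1,-6)
replace slot 2: 2·((-11)+(-6)) − (-1) = -33 → (-11,-33,-6)

-11,-33,-6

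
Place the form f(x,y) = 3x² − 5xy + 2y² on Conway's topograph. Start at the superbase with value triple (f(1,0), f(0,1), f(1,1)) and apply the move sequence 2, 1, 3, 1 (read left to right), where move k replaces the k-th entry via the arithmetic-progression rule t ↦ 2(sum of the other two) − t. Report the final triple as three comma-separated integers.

start (3,2,0) = (f(1,0),f(0,1),f(1,1))
replace slot 2: 2·(3+0) − 2 = 4 → (3,4,0)
replace slot 1: 2·(4+0) − 3 = 5 → (5,4,0)
replace slot 3: 2·(5+4) − 0 = 18 → (5,4,18)
replace slot 1: 2·(4+18) − 5 = 39 → (39,4,18)

39,4,18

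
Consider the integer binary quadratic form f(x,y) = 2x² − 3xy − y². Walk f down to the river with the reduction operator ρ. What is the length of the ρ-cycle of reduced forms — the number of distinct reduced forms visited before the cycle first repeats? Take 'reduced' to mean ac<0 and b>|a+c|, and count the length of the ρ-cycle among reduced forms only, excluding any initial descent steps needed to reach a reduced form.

D = 17, ⌊√D⌋ = 4
descent: ρ → (-1,3,2)  [lands on river]
river: ρ → (2,1,-2)
river: ρ → (-2,3,1)
river: ρ → (1,3,-2)
river: ρ → (-2,1,2)
river: ρ → (2,3,-1)
ρ-cycle length = 6 (tail of 1 descent step not counted)

6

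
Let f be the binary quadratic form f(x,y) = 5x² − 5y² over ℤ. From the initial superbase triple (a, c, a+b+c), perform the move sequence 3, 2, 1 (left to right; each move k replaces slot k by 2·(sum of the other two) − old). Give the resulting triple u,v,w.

start (5,-5,0) = (f(1,0),f(0,1),f(1,1))
replace slot 3: 2·(5+(-5)) − 0 = 0 → (5,-5,0)
replace slot 2: 2·(5+0) − (-5) = 15 → (5,15,0)
replace slot 1: 2·(15+0) − 5 = 25 → (25,15,0)

25,15,0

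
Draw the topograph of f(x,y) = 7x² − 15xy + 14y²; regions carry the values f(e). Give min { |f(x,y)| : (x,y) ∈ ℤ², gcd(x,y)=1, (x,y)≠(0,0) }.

translate: b→-1 (≡-15 mod 14), so (7,-15,14)→(7,-1,6)
flip: (7,-1,6)→(6,1,7)
reduced (well bottom): (6,1,7) with a≤c, −a<b≤a
well minimum = a = 6

6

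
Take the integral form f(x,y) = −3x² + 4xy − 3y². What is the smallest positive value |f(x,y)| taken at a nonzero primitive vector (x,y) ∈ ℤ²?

translate: b→2 (≡-4 mod 6), so (3,-4,3)→(3,2,2)
flip: (3,2,2)→(2,-2,3)
translate: b→2 (≡-2 mod 4), so (2,-2,3)→(2,2,3)
reduced (well bottom): (2,2,3) with a≤c, −a<b≤a
well minimum |f| = |-2| = 2 (negative-definite)

2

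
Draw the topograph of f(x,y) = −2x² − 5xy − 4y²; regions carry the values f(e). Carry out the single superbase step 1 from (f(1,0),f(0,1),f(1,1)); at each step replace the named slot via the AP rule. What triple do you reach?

start (-2,-4,-11) = (f(1,0),f(0,1),f(1,1))
replace slot 1: 2·((-4)+(-11)) − (-2) = -28 → (-28,-4,-11)

-28,-4,-11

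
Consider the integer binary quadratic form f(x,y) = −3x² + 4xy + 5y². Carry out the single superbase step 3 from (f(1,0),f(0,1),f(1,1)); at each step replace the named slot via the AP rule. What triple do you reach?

start (-3,5,6) = (f(1,0),f(0,1),f(1,1))
replace slot 3: 2·((-3)+5) − 6 = -2 → (-3,5,-2)

-3,5,-2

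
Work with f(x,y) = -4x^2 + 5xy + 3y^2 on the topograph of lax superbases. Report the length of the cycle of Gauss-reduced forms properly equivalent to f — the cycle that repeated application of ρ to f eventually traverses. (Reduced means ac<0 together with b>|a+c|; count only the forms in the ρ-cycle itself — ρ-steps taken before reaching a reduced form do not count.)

D = 73, ⌊√D⌋ = 8
river: ρ → (3,7,-2)
river: ρ → (-2,5,6)
river: ρ → (6,7,-1)
river: ρ → (-1,7,6)
river: ρ → (6,5,-2)
river: ρ → (-2,7,3)
river: ρ → (3,5,-4)
river: ρ → (-4,3,4)
river: ρ → (4,5,-3)
river: ρ → (-3,7,2)
river: ρ → (2,5,-6)
river: ρ → (-6,7,1)
river: ρ → (1,7,-6)
river: ρ → (-6,5,2)
river: ρ → (2,7,-3)
river: ρ → (-3,5,4)
river: ρ → (4,3,-4)
river: ρ → (-4,5,3)
ρ-cycle length = 18 (tail of 0 descent steps not counted)

18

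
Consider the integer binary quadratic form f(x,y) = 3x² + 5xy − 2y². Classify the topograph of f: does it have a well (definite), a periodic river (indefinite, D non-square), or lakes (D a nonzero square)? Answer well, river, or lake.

D = b²−4ac = 5² − 4·3·(-2) = 49
D = 7² is a perfect square ⇒ form factors over ℤ ⇒ lakes

lake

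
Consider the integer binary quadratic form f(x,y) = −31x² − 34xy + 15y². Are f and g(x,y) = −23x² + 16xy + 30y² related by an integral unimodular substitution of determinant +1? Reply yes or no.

D₁ = 3016, D₂ = 3016
river cycle of f (length 22): (15, 34, -31), (-31, 28, 18), (18, 44, -15), (-15, 46, 15), (15, 44, -18), (-18, 28, 31), (31, 34, -15), (-15, 26, 39), (39, 52, -2), (-2, 52, 39), … (12 more)
river cycle of g (length 18): (30, 44, -9), (-9, 46, 25), (25, 54, -1), (-1, 54, 25), (25, 46, -9), (-9, 44, 30), (30, 16, -23), (-23, 30, 23), (23, 16, -30), (-30, 44, 9), … (8 more)
cycles differ ⇒ inequivalent

no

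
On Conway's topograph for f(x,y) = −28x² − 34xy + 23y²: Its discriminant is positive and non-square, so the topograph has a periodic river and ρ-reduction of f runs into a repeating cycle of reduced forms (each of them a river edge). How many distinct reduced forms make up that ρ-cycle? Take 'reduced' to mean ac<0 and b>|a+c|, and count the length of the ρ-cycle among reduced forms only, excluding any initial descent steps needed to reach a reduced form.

D = 3732, ⌊√D⌋ = 61
descent: ρ → (23,34,-28)  [lands on river]
river: ρ → (-28,22,29)
river: ρ → (29,36,-21)
river: ρ → (-21,48,17)
river: ρ → (17,54,-12)
river: ρ → (-12,42,41)
river: ρ → (41,40,-13)
river: ρ → (-13,38,44)
river: ρ → (44,50,-7)
river: ρ → (-7,48,51)
river: ρ → (51,54,-4)
river: ρ → (-4,58,23)
ρ-cycle length = 12 (tail of 1 descent step not counted)

12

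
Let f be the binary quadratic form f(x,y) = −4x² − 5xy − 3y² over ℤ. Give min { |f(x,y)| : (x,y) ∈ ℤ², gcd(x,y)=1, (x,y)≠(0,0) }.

translate: b→-3 (≡5 mod 8), so (4,5,3)→(4,-3,2)
flip: (4,-3,2)→(2,3,4)
translate: b→-1 (≡3 mod 4), so (2,3,4)→(2,-1,3)
reduced (well bottom): (2,-1,3) with a≤c, −a<b≤a
well minimum |f| = |-2| = 2 (negative-definite)

2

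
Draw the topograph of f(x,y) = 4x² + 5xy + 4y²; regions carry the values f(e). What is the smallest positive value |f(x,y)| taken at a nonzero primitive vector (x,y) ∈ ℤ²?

translate: b→-3 (≡5 mod 8), so (4,5,4)→(4,-3,3)
flip: (4,-3,3)→(3,3,4)
reduced (well bottom): (3,3,4) with a≤c, −a<b≤a
well minimum = a = 3

3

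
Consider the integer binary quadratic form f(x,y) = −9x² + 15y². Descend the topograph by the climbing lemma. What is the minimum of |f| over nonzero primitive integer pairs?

descent: ρ → (15,0,-9)
descent: ρ → (-9,18,6)  [lands on river]
river: ρ → (6,18,-9)
closes: descent 2, river 2
min |a| on river = 6

6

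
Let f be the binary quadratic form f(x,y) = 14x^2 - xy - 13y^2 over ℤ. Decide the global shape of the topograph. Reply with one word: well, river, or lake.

D = b²−4ac = (-1)² − 4·14·(-13) = 729
D = 27² is a perfect square ⇒ form factors over ℤ ⇒ lakes

lake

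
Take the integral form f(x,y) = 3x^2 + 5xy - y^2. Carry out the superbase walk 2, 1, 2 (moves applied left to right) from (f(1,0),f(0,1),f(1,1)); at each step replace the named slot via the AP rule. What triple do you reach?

start (3,-1,7) = (f(1,0),f(0,1),f(1,1))
replace slot 2: 2·(3+7) − (-1) = 21 → (3,21,7)
replace slot 1: 2·(21+7) − 3 = 53 → (53,21,7)
replace slot 2: 2·(53+7) − 21 = 99 → (53,99,7)

53,99,7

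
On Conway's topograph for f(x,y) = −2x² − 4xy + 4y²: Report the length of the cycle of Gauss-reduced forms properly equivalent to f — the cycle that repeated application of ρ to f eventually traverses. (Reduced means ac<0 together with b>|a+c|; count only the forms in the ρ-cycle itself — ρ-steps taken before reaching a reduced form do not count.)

D = 48, ⌊√D⌋ = 6
descent: ρ → (4,4,-2)  [lands on river]
river: ρ → (-2,4,4)
ρ-cycle length = 2 (tail of 1 descent step not counted)

2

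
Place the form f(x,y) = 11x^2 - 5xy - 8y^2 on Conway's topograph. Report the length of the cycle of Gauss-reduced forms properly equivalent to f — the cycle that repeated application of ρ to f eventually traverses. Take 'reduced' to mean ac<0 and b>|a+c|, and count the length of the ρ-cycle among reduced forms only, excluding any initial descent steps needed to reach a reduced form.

D = 377, ⌊√D⌋ = 19
descent: ρ → (-8,5,11)  [lands on river]
river: ρ → (11,17,-2)
river: ρ → (-2,19,2)
river: ρ → (2,17,-11)
river: ρ → (-11,5,8)
river: ρ → (8,11,-8)
ρ-cycle length = 6 (tail of 1 descent step not counted)

6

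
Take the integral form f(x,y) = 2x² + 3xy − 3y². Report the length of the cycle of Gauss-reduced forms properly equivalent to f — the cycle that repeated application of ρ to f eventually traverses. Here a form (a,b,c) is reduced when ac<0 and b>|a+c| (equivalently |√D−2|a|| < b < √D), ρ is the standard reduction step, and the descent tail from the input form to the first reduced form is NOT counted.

D = 33, ⌊√D⌋ = 5
river: ρ → (-3,3,2)
river: ρ → (2,5,-1)
river: ρ → (-1,5,2)
river: ρ → (2,3,-3)
ρ-cycle length = 4 (tail of 0 descent steps not counted)

4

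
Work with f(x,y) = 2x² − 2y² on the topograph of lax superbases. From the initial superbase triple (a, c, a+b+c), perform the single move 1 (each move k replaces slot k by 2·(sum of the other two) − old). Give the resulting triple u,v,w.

start (2,-2,0) = (f(1,0),f(0,1),f(1,1))
replace slot 1: 2·((-2)+0) − 2 = -6 → (-6,-2,0)

-6,-2,0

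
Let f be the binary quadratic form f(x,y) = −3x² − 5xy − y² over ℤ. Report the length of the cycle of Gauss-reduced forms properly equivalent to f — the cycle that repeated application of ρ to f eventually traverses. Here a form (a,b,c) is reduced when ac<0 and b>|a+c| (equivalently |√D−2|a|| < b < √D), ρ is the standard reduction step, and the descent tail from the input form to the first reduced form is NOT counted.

D = 13, ⌊√D⌋ = 3
descent: ρ → (-1,3,1)  [lands on river]
river: ρ → (1,3,-1)
ρ-cycle length = 2 (tail of 1 descent step not counted)

2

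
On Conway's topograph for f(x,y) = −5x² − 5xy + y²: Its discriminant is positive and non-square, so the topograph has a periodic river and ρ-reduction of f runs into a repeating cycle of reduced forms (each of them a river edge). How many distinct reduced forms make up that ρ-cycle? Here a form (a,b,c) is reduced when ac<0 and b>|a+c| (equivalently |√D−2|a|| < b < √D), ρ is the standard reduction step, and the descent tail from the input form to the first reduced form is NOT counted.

D = 45, ⌊√D⌋ = 6
descent: ρ → (1,5,-5)  [lands on river]
river: ρ → (-5,5,1)
ρ-cycle length = 2 (tail of 1 descent step not counted)

2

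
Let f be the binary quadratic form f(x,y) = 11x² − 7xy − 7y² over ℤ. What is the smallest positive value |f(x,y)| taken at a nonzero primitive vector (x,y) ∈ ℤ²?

descent: ρ → (-7,7,11)  [lands on river]
river: ρ → (11,15,-3)
river: ρ → (-3,15,11)
river: ρ → (11,7,-7)
closes: descent 1, river 4
min |a| on river = 3

3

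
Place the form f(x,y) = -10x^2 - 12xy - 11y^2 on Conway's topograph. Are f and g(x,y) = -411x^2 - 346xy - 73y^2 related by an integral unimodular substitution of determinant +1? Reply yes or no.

D₁ = -296, D₂ = -296
f is negative-definite; reduce −f:
−f: translate: b→-8 (≡12 mod 20), so (10,12,11)→(10,-8,9)
−f: flip: (10,-8,9)→(9,8,10)
−f: reduced (well bottom): (9,8,10) with a≤c, −a<b≤a
flip sign back: reduced form of f is (-9,-8,-10)
g is negative-definite; reduce −g:
−g: flip: (411,346,73)→(73,-346,411)
−g: translate: b→-54 (≡-346 mod 146), so (73,-346,411)→(73,-54,11)
−g: flip: (73,-54,11)→(11,54,73)
−g: translate: b→10 (≡54 mod 22), so (11,54,73)→(11,10,9)
−g: flip: (11,10,9)→(9,-10,11)
−g: translate: b→8 (≡-10 mod 18), so (9,-10,11)→(9,8,10)
−g: reduced (well bottom): (9,8,10) with a≤c, −a<b≤a
flip sign back: reduced form of g is (-9,-8,-10)
reduced forms (-9, -8, -10) vs (-9, -8, -10) ⇒ equivalent

yes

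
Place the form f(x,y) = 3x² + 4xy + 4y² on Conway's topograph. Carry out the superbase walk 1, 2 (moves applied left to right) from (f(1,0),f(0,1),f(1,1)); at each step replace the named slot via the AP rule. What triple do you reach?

start (3,4,11) = (f(1,0),f(0,1),f(1,1))
replace slot 1: 2·(4+11) − 3 = 27 → (27,4,11)
replace slot 2: 2·(27+11) − 4 = 72 → (27,72,11)

27,72,11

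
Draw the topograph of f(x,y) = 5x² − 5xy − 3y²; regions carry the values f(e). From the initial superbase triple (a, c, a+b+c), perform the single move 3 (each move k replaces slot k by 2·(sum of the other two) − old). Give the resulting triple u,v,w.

start (5,-3,-3) = (f(1,0),f(0,1),f(1,1))
replace slot 3: 2·(5+(-3)) − (-3) = 7 → (5,-3,7)

5,-3,7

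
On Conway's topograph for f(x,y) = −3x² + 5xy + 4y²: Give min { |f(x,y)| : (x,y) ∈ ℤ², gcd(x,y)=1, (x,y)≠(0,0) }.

river: ρ → (4,3,-4)
river: ρ → (-4,5,3)
river: ρ → (3,7,-2)
river: ρ → (-2,5,6)
river: ρ → (6,7,-1)
river: ρ → (-1,7,6)
river: ρ → (6,5,-2)
river: ρ → (-2,7,3)
river: ρ → (3,5,-4)
river: ρ → (-4,3,4)
river: ρ → (4,5,-3)
river: ρ → (-3,7,2)
river: ρ → (2,5,-6)
river: ρ → (-6,7,1)
river: ρ → (1,7,-6)
river: ρ → (-6,5,2)
river: ρ → (2,7,-3)
river: ρ → (-3,5,4)
closes: descent 0, river 18
min |a| on river = 1

1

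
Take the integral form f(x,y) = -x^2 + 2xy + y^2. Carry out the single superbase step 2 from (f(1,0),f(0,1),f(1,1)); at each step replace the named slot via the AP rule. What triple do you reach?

start (-1,1,2) = (f(1,0),f(0,1),f(1,1))
replace slot 2: 2·((-1)+2) − 1 = 1 → (-1,1,2)

-1,1,2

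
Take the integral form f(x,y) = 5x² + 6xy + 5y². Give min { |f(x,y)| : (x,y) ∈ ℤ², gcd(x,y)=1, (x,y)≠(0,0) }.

translate: b→-4 (≡6 mod 10), so (5,6,5)→(5,-4,4)
flip: (5,-4,4)→(4,4,5)
reduced (well bottom): (4,4,5) with a≤c, −a<b≤a
well minimum = a = 4

4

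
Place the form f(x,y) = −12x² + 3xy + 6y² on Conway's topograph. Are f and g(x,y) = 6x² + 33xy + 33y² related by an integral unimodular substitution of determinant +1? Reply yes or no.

D₁ = 297, D₂ = 297
river cycle of f (length 4): (6, 9, -9), (-9, 9, 6), (6, 15, -3), (-3, 15, 6)
river cycle of g (length 4): (6, 15, -3), (-3, 15, 6), (6, 9, -9), (-9, 9, 6)
cycles coincide ⇒ equivalent

yes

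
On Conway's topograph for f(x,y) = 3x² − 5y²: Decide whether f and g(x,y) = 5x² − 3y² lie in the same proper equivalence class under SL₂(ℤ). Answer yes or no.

D₁ = 60, D₂ = 60
river cycle of f (length 2): (3, 6, -2), (-2, 6, 3)
river cycle of g (length 2): (-3, 6, 2), (2, 6, -3)
cycles differ ⇒ inequivalent

no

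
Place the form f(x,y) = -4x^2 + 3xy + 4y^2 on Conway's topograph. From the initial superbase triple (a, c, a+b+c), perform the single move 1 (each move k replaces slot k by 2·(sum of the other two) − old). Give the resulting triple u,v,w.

start (-4,4,3) = (f(1,0),f(0,1),f(1,1))
replace slot 1: 2·(4+3) − (-4) = 18 → (18,4,3)

18,4,3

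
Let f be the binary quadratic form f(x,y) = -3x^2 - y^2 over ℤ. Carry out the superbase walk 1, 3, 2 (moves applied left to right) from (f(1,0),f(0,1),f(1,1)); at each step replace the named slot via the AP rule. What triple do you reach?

start (-3,-1,-4) = (f(1,0),f(0,1),f(1,1))
replace slot 1: 2·((-1)+(-4)) − (-3) = -7 → (-7,-1,-4)
replace slot 3: 2·((-7)+(-1)) − (-4) = -12 → (-7,-1,-12)
replace slot 2: 2·((-7)+(-12)) − (-1) = -37 → (-7,-37,-12)

-7,-37,-12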